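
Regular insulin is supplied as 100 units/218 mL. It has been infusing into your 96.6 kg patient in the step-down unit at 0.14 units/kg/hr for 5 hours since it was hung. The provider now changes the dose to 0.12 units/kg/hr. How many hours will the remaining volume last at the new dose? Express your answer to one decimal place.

Initial rate:
Dose = 0.14 units/kg/hr × 96.6 kg = 13.524 units/hr
Concentration = 100 units ÷ 218 mL = 0.4587156 units/mL
Rate = 13.524 units/hr ÷ 0.4587156 units/mL = 29.48232 mL/hr
Volume infused so far = 29.48232 mL/hr × 5 hr = 147.4116 mL
Volume remaining = 218 − 147.4116 = 70.5884 mL
New rate:
Dose = 0.12 units/kg/hr × 96.6 kg = 11.592 units/hr
Rate = 11.592 units/hr ÷ 0.4587156 units/mL = 25.27056 mL/hr
Time remaining = 70.5884 mL ÷ 25.27056 mL/hr = 2.793306 hr

2.8 hours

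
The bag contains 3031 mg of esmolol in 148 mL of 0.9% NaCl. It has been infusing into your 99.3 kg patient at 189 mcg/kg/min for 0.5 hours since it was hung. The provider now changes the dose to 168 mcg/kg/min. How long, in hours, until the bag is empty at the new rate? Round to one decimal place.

2.5 hours

Initial rate:
Dose = 189 mcg/kg/min × 99.3 kg = 18767.7 mcg/min
18767.7 mcg/min × 60 min/hr = 1126062 mcg/hr
Concentration = 3031 mg ÷ 148 mL = 20.47973 mg/mL = 20479.73 mcg/mL
Rate = 1126062 mcg/hr ÷ 20479.73 mcg/mL = 54.98422 mL/hr
Volume infused so far = 54.98422 mL/hr × 0.5 hr = 27.49211 mL
Volume remaining = 148 − 27.49211 = 120.5079 mL
New rate:
Dose = 168 mcg/kg/min × 99.3 kg = 16682.4 mcg/min
16682.4 mcg/min × 60 min/hr = 1000944 mcg/hr
Rate = 1000944 mcg/hr ÷ 20479.73 mcg/mL = 48.87486 mL/hr
Time remaining = 120.5079 mL ÷ 48.87486 mL/hr = 2.465641 hr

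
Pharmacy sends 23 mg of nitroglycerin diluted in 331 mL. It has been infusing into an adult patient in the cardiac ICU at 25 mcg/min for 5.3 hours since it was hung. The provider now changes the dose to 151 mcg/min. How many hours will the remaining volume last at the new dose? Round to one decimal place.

Initial rate:
25 mcg/min × 60 min/hr = 1500 mcg/hr
Concentration = 23 mg ÷ 331 mL = 0.0694864 mg/mL = 69.4864 mcg/mL
Rate = 1500 mcg/hr ÷ 69.4864 mcg/mL = 21.58696 mL/hr
Volume infused so far = 21.58696 mL/hr × 5.3 hr = 114.4109 mL
Volume remaining = 331 − 114.4109 = 216.5891 mL
New rate:
151 mcg/min × 60 min/hr = 9060 mcg/hr
Rate = 9060 mcg/hr ÷ 69.4864 mcg/mL = 130.3852 mL/hr
Time remaining = 216.5891 mL ÷ 130.3852 mL/hr = 1.661148 hr

1.7 hours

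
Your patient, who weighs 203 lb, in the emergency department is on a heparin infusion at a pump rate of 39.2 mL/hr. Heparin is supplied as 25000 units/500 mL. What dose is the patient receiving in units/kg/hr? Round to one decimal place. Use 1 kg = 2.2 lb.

21.2 units/kg/hr

Weight = 203 lb ÷ 2.2 lb/kg = 92.27273 kg
Concentration = 25000 units ÷ 500 mL = 50 units/mL
Drug rate = 39.2 mL/hr × 50 units/mL = 1960 units/hr
1960 units/hr ÷ 92.27273 kg = 21.24138 units/kg/hr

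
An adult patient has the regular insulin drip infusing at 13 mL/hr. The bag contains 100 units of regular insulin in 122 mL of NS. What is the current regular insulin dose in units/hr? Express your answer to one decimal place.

10.7 units/hr

Concentration = 100 units ÷ 122 mL = 0.8196721 units/mL
Drug rate = 13 mL/hr × 0.8196721 units/mL = 10.65574 units/hr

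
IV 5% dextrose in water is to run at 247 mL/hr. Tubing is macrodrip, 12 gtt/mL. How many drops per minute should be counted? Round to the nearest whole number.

49 gtt/min

247 mL/hr ÷ 60 min/hr = 4.116667 mL/min
4.116667 mL/min × 12 gtt/mL = 49.4 gtt/min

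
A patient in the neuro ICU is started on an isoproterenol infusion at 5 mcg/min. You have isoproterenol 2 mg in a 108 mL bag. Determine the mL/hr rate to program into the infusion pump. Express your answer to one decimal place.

5 mcg/min × 60 min/hr = 300 mcg/hr
Concentration = 2 mg ÷ 108 mL = 0.01851852 mg/mL = 18.51852 mcg/mL
Rate = 300 mcg/hr ÷ 18.51852 mcg/mL = 16.2 mL/hr

16.2 mL/hr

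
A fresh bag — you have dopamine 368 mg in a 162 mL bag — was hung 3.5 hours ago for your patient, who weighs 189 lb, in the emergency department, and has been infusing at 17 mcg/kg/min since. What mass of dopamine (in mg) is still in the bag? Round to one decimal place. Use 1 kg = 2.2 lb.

Weight = 189 lb ÷ 2.2 lb/kg = 85.90909 kg
Dose = 17 mcg/kg/min × 85.90909 kg = 1460.455 mcg/min
1460.455 mcg/min × 60 min/hr = 87627.27 mcg/hr
Concentration = 368 mg ÷ 162 mL = 2.271605 mg/mL = 2271.605 mcg/mL
Rate = 87627.27 mcg/hr ÷ 2271.605 mcg/mL = 38.57505 mL/hr
Volume infused = 38.57505 mL/hr × 3.5 hr = 135.0127 mL
Volume remaining = 162 − 135.0127 = 26.98733 mL
Drug remaining = 26.98733 mL × 2271.605 mcg/mL = 61304.55 mcg = 61.30455 mg

61.3 mg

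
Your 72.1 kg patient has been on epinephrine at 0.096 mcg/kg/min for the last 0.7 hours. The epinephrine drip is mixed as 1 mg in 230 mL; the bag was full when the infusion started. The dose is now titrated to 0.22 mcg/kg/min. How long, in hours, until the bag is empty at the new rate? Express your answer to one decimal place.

0.7 hours

Initial rate:
Dose = 0.096 mcg/kg/min × 72.1 kg = 6.9216 mcg/min
6.9216 mcg/min × 60 min/hr = 415.296 mcg/hr
Concentration = 1 mg ÷ 230 mL = 0.004347826 mg/mL = 4.347826 mcg/mL
Rate = 415.296 mcg/hr ÷ 4.347826 mcg/mL = 95.51808 mL/hr
Volume infused so far = 95.51808 mL/hr × 0.7 hr = 66.86266 mL
Volume remaining = 230 − 66.86266 = 163.1373 mL
New rate:
Dose = 0.22 mcg/kg/min × 72.1 kg = 15.862 mcg/min
15.862 mcg/min × 60 min/hr = 951.72 mcg/hr
Rate = 951.72 mcg/hr ÷ 4.347826 mcg/mL = 218.8956 mL/hr
Time remaining = 163.1373 mL ÷ 218.8956 mL/hr = 0.7452747 hr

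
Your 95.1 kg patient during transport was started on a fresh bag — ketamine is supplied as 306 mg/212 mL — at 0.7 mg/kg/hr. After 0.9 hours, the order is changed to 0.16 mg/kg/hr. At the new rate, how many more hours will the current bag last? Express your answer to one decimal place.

16.2 hours

Initial rate:
Dose = 0.7 mg/kg/hr × 95.1 kg = 66.57 mg/hr
Concentration = 306 mg ÷ 212 mL = 1.443396 mg/mL
Rate = 66.57 mg/hr ÷ 1.443396 mg/mL = 46.12039 mL/hr
Volume infused so far = 46.12039 mL/hr × 0.9 hr = 41.50835 mL
Volume remaining = 212 − 41.50835 = 170.4916 mL
New rate:
Dose = 0.16 mg/kg/hr × 95.1 kg = 15.216 mg/hr
Rate = 15.216 mg/hr ÷ 1.443396 mg/mL = 10.5418 mL/hr
Time remaining = 170.4916 mL ÷ 10.5418 mL/hr = 16.17291 hr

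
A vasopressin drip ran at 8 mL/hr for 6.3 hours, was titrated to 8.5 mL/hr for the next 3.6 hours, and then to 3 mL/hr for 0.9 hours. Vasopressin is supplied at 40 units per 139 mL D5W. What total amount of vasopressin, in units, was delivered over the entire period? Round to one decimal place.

24.1 units

Concentration = 40 units ÷ 139 mL = 0.2877698 units/mL
Stage 1: 8 mL/hr × 6.3 hr = 50.4 mL → 50.4 mL × 0.2877698 units/mL = 14.5036 units
Stage 2: 8.5 mL/hr × 3.6 hr = 30.6 mL → 30.6 mL × 0.2877698 units/mL = 8.805755 units
Stage 3: 3 mL/hr × 0.9 hr = 2.7 mL → 2.7 mL × 0.2877698 units/mL = 0.7769784 units
Total = 14.5036 + 8.805755 + 0.7769784 = 24.08633 units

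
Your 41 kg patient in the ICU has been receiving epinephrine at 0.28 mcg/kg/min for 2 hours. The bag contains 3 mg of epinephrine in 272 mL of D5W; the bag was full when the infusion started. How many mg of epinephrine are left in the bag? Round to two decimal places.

1.62 mg

Dose = 0.28 mcg/kg/min × 41 kg = 11.48 mcg/min
11.48 mcg/min × 60 min/hr = 688.8 mcg/hr
Concentration = 3 mg ÷ 272 mL = 0.01102941 mg/mL = 11.02941 mcg/mL
Rate = 688.8 mcg/hr ÷ 11.02941 mcg/mL = 62.4512 mL/hr
Volume infused = 62.4512 mL/hr × 2 hr = 124.9024 mL
Volume remaining = 272 − 124.9024 = 147.0976 mL
Drug remaining = 147.0976 mL × 11.02941 mcg/mL = 1622.4 mcg = 1.6224 mg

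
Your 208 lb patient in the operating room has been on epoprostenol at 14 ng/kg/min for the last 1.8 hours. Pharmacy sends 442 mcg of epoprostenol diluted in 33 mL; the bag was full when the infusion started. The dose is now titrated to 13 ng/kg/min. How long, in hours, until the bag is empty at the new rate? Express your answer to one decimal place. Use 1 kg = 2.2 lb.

4.1 hours

Initial rate:
Weight = 208 lb ÷ 2.2 lb/kg = 94.54545 kg
Dose = 14 ng/kg/min × 94.54545 kg = 1323.636 ng/min
1323.636 ng/min × 60 min/hr = 79418.18 ng/hr
Concentration = 442 mcg ÷ 33 mL = 13.39394 mcg/mL = 13393.94 ng/mL
Rate = 79418.18 ng/hr ÷ 13393.94 ng/mL = 5.929412 mL/hr
Volume infused so far = 5.929412 mL/hr × 1.8 hr = 10.67294 mL
Volume remaining = 33 − 10.67294 = 22.32706 mL
New rate:
Dose = 13 ng/kg/min × 94.54545 kg = 1229.091 ng/min
1229.091 ng/min × 60 min/hr = 73745.45 ng/hr
Rate = 73745.45 ng/hr ÷ 13393.94 ng/mL = 5.505882 mL/hr
Time remaining = 22.32706 mL ÷ 5.505882 mL/hr = 4.055128 hr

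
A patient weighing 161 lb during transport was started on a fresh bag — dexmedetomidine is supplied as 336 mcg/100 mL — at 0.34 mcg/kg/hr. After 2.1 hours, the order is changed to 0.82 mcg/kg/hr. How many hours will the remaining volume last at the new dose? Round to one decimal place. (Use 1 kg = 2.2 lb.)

4.7 hours

Initial rate:
Weight = 161 lb ÷ 2.2 lb/kg = 73.18182 kg
Dose = 0.34 mcg/kg/hr × 73.18182 kg = 24.88182 mcg/hr
Concentration = 336 mcg ÷ 100 mL = 3.36 mcg/mL
Rate = 24.88182 mcg/hr ÷ 3.36 mcg/mL = 7.405303 mL/hr
Volume infused so far = 7.405303 mL/hr × 2.1 hr = 15.55114 mL
Volume remaining = 100 − 15.55114 = 84.44886 mL
New rate:
Dose = 0.82 mcg/kg/hr × 73.18182 kg = 60.00909 mcg/hr
Rate = 60.00909 mcg/hr ÷ 3.36 mcg/mL = 17.85985 mL/hr
Time remaining = 84.44886 mL ÷ 17.85985 mL/hr = 4.72842 hr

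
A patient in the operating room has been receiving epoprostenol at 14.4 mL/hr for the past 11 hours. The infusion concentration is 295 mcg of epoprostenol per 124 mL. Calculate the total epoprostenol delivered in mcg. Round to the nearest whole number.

Concentration = 295 mcg ÷ 124 mL = 2.379032 mcg/mL = 2379.032 ng/mL
Drug rate = 14.4 mL/hr × 2379.032 ng/mL = 34258.06 ng/hr
Total = 34258.06 ng/hr × 11 hr = 376838.7 ng = 376.8387 mcg

377 mcg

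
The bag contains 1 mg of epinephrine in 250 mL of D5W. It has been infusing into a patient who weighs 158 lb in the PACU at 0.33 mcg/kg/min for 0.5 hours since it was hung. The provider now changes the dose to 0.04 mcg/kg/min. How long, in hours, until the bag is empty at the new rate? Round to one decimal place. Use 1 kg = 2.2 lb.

1.7 hours

Initial rate:
Weight = 158 lb ÷ 2.2 lb/kg = 71.81818 kg
Dose = 0.33 mcg/kg/min × 71.81818 kg = 23.7 mcg/min
23.7 mcg/min × 60 min/hr = 1422 mcg/hr
Concentration = 1 mg ÷ 250 mL = 0.004 mg/mL = 4 mcg/mL
Rate = 1422 mcg/hr ÷ 4 mcg/mL = 355.5 mL/hr
Volume infused so far = 355.5 mL/hr × 0.5 hr = 177.75 mL
Volume remaining = 250 − 177.75 = 72.25 mL
New rate:
Dose = 0.04 mcg/kg/min × 71.81818 kg = 2.872727 mcg/min
2.872727 mcg/min × 60 min/hr = 172.3636 mcg/hr
Rate = 172.3636 mcg/hr ÷ 4 mcg/mL = 43.09091 mL/hr
Time remaining = 72.25 mL ÷ 43.09091 mL/hr = 1.676688 hr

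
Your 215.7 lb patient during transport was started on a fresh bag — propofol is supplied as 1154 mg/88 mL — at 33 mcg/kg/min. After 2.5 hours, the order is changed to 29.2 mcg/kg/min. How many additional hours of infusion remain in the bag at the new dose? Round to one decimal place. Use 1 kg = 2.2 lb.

Initial rate:
Weight = 215.7 lb ÷ 2.2 lb/kg = 98.04545 kg
Dose = 33 mcg/kg/min × 98.04545 kg = 3235.5 mcg/min
3235.5 mcg/min × 60 min/hr = 194130 mcg/hr
Concentration = 1154 mg ÷ 88 mL = 13.11364 mg/mL = 13113.64 mcg/mL
Rate = 194130 mcg/hr ÷ 13113.64 mcg/mL = 14.80367 mL/hr
Volume infused so far = 14.80367 mL/hr × 2.5 hr = 37.00919 mL
Volume remaining = 88 − 37.00919 = 50.99081 mL
New rate:
Dose = 29.2 mcg/kg/min × 98.04545 kg = 2862.927 mcg/min
2862.927 mcg/min × 60 min/hr = 171775.6 mcg/hr
Rate = 171775.6 mcg/hr ÷ 13113.64 mcg/mL = 13.09901 mL/hr
Time remaining = 50.99081 mL ÷ 13.09901 mL/hr = 3.892723 hr

3.9 hours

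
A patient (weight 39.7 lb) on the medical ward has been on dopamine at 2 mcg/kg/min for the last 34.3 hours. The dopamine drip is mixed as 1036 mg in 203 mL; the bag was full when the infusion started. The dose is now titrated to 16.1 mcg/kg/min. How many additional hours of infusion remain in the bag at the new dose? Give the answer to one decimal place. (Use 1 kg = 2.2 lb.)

55.2 hours

Initial rate:
Weight = 39.7 lb ÷ 2.2 lb/kg = 18.04545 kg
Dose = 2 mcg/kg/min × 18.04545 kg = 36.09091 mcg/min
36.09091 mcg/min × 60 min/hr = 2165.455 mcg/hr
Concentration = 1036 mg ÷ 203 mL = 5.103448 mg/mL = 5103.448 mcg/mL
Rate = 2165.455 mcg/hr ÷ 5103.448 mcg/mL = 0.424312 mL/hr
Volume infused so far = 0.424312 mL/hr × 34.3 hr = 14.5539 mL
Volume remaining = 203 − 14.5539 = 188.4461 mL
New rate:
Dose = 16.1 mcg/kg/min × 18.04545 kg = 290.5318 mcg/min
290.5318 mcg/min × 60 min/hr = 17431.91 mcg/hr
Rate = 17431.91 mcg/hr ÷ 5103.448 mcg/mL = 3.415712 mL/hr
Time remaining = 188.4461 mL ÷ 3.415712 mL/hr = 55.17037 hr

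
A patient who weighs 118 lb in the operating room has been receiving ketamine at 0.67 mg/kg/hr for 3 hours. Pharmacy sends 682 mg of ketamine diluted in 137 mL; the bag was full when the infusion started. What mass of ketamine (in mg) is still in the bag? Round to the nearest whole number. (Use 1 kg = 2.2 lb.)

574 mg

Weight = 118 lb ÷ 2.2 lb/kg = 53.63636 kg
Dose = 0.67 mg/kg/hr × 53.63636 kg = 35.93636 mg/hr
Concentration = 682 mg ÷ 137 mL = 4.978102 mg/mL
Rate = 35.93636 mg/hr ÷ 4.978102 mg/mL = 7.218888 mL/hr
Volume infused = 7.218888 mL/hr × 3 hr = 21.65666 mL
Volume remaining = 137 − 21.65666 = 115.3433 mL
Drug remaining = 115.3433 mL × 4.978102 mg/mL = 574.1909 mg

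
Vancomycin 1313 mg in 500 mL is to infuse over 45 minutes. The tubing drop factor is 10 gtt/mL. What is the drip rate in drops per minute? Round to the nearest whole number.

500 mL ÷ (45 min) = 11.11111 mL/min
11.11111 mL/min × 10 gtt/mL = 111.1111 gtt/min

111 gtt/min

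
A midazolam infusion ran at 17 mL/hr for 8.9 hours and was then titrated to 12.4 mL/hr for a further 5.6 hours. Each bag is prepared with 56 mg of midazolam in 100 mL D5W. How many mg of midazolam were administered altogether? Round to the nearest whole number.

Concentration = 56 mg ÷ 100 mL = 0.56 mg/mL
Stage 1: 17 mL/hr × 8.9 hr = 151.3 mL → 151.3 mL × 0.56 mg/mL = 84.728 mg
Stage 2: 12.4 mL/hr × 5.6 hr = 69.44 mL → 69.44 mL × 0.56 mg/mL = 38.8864 mg
Total = 84.728 + 38.8864 = 123.6144 mg

124 mg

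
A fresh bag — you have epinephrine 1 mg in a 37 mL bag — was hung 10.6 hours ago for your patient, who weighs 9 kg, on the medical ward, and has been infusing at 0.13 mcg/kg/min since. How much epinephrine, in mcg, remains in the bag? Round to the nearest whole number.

256 mcg

Dose = 0.13 mcg/kg/min × 9 kg = 1.17 mcg/min
1.17 mcg/min × 60 min/hr = 70.2 mcg/hr
Concentration = 1 mg ÷ 37 mL = 0.02702703 mg/mL = 27.02703 mcg/mL
Rate = 70.2 mcg/hr ÷ 27.02703 mcg/mL = 2.5974 mL/hr
Volume infused = 2.5974 mL/hr × 10.6 hr = 27.53244 mL
Volume remaining = 37 − 27.53244 = 9.46756 mL
Drug remaining = 9.46756 mL × 27.02703 mcg/mL = 255.88 mcg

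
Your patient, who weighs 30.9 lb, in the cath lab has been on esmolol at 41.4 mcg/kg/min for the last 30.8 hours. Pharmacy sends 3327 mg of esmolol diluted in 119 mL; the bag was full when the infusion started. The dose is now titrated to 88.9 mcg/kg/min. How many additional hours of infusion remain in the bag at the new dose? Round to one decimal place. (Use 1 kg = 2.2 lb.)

30.1 hours

Initial rate:
Weight = 30.9 lb ÷ 2.2 lb/kg = 14.04545 kg
Dose = 41.4 mcg/kg/min × 14.04545 kg = 581.4818 mcg/min
581.4818 mcg/min × 60 min/hr = 34888.91 mcg/hr
Concentration = 3327 mg ÷ 119 mL = 27.95798 mg/mL = 27957.98 mcg/mL
Rate = 34888.91 mcg/hr ÷ 27957.98 mcg/mL = 1.247905 mL/hr
Volume infused so far = 1.247905 mL/hr × 30.8 hr = 38.43548 mL
Volume remaining = 119 − 38.43548 = 80.56452 mL
New rate:
Dose = 88.9 mcg/kg/min × 14.04545 kg = 1248.641 mcg/min
1248.641 mcg/min × 60 min/hr = 74918.45 mcg/hr
Rate = 74918.45 mcg/hr ÷ 27957.98 mcg/mL = 2.67968 mL/hr
Time remaining = 80.56452 mL ÷ 2.67968 mL/hr = 30.06498 hr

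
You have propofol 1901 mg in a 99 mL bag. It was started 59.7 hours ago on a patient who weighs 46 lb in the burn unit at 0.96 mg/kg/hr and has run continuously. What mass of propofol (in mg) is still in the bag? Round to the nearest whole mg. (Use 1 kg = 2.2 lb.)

703 mg

Weight = 46 lb ÷ 2.2 lb/kg = 20.90909 kg
Dose = 0.96 mg/kg/hr × 20.90909 kg = 20.07273 mg/hr
Concentration = 1901 mg ÷ 99 mL = 19.20202 mg/mL
Rate = 20.07273 mg/hr ÷ 19.20202 mg/mL = 1.045345 mL/hr
Volume infused = 1.045345 mL/hr × 59.7 hr = 62.40707 mL
Volume remaining = 99 − 62.40707 = 36.59293 mL
Drug remaining = 36.59293 mL × 19.20202 mg/mL = 702.6582 mg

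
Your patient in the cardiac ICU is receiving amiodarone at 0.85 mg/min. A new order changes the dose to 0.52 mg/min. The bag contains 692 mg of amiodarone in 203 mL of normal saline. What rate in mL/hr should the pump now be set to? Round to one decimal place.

9.2 mL/hr

0.52 mg/min × 60 min/hr = 31.2 mg/hr
Concentration = 692 mg ÷ 203 mL = 3.408867 mg/mL
Rate = 31.2 mg/hr ÷ 3.408867 mg/mL = 9.152601 mL/hr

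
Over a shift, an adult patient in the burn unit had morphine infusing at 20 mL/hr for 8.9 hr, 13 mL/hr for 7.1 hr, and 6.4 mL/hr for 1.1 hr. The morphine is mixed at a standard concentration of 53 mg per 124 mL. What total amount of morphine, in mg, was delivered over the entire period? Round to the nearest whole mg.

119 mg

Concentration = 53 mg ÷ 124 mL = 0.4274194 mg/mL
Stage 1: 20 mL/hr × 8.9 hr = 178 mL → 178 mL × 0.4274194 mg/mL = 76.08065 mg
Stage 2: 13 mL/hr × 7.1 hr = 92.3 mL → 92.3 mL × 0.4274194 mg/mL = 39.45081 mg
Stage 3: 6.4 mL/hr × 1.1 hr = 7.04 mL → 7.04 mL × 0.4274194 mg/mL = 3.009032 mg
Total = 76.08065 + 39.45081 + 3.009032 = 118.5405 mg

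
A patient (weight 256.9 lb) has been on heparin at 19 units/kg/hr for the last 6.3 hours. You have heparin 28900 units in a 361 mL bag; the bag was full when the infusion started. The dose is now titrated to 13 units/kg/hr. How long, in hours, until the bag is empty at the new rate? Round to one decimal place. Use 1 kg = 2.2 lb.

Initial rate:
Weight = 256.9 lb ÷ 2.2 lb/kg = 116.7727 kg
Dose = 19 units/kg/hr × 116.7727 kg = 2218.682 units/hr
Concentration = 28900 units ÷ 361 mL = 80.0554 units/mL
Rate = 2218.682 units/hr ÷ 80.0554 units/mL = 27.71433 mL/hr
Volume infused so far = 27.71433 mL/hr × 6.3 hr = 174.6003 mL
Volume remaining = 361 − 174.6003 = 186.3997 mL
New rate:
Dose = 13 units/kg/hr × 116.7727 kg = 1518.045 units/hr
Rate = 1518.045 units/hr ÷ 80.0554 units/mL = 18.96244 mL/hr
Time remaining = 186.3997 mL ÷ 18.96244 mL/hr = 9.829946 hr

9.8 hours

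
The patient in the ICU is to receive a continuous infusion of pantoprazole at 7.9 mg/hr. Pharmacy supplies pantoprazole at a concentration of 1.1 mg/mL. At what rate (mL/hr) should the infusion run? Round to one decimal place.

7.2 mL/hr

Rate = 7.9 mg/hr ÷ 1.1 mg/mL = 7.181818 mL/hr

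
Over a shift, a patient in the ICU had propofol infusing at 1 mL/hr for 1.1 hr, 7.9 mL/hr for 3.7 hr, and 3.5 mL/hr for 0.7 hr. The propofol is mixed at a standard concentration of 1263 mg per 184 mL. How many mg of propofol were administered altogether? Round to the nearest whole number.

225 mg

Concentration = 1263 mg ÷ 184 mL = 6.86413 mg/mL
Stage 1: 1 mL/hr × 1.1 hr = 1.1 mL → 1.1 mL × 6.86413 mg/mL = 7.550543 mg
Stage 2: 7.9 mL/hr × 3.7 hr = 29.23 mL → 29.23 mL × 6.86413 mg/mL = 200.6385 mg
Stage 3: 3.5 mL/hr × 0.7 hr = 2.45 mL → 2.45 mL × 6.86413 mg/mL = 16.81712 mg
Total = 7.550543 + 200.6385 + 16.81712 = 225.0062 mg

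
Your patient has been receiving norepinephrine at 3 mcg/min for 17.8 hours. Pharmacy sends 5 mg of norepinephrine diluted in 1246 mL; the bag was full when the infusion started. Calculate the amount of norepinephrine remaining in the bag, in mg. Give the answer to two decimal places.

3 mcg/min × 60 min/hr = 180 mcg/hr
Concentration = 5 mg ÷ 1246 mL = 0.004012841 mg/mL = 4.012841 mcg/mL
Rate = 180 mcg/hr ÷ 4.012841 mcg/mL = 44.856 mL/hr
Volume infused = 44.856 mL/hr × 17.8 hr = 798.4368 mL
Volume remaining = 1246 − 798.4368 = 447.5632 mL
Drug remaining = 447.5632 mL × 4.012841 mcg/mL = 1796 mcg = 1.796 mg

1.80 mg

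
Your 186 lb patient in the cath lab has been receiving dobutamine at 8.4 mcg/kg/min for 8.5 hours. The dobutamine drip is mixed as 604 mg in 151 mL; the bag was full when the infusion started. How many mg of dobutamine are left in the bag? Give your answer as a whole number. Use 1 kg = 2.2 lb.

242 mg

Weight = 186 lb ÷ 2.2 lb/kg = 84.54545 kg
Dose = 8.4 mcg/kg/min × 84.54545 kg = 710.1818 mcg/min
710.1818 mcg/min × 60 min/hr = 42610.91 mcg/hr
Concentration = 604 mg ÷ 151 mL = 4 mg/mL = 4000 mcg/mL
Rate = 42610.91 mcg/hr ÷ 4000 mcg/mL = 10.65273 mL/hr
Volume infused = 10.65273 mL/hr × 8.5 hr = 90.54818 mL
Volume remaining = 151 − 90.54818 = 60.45182 mL
Drug remaining = 60.45182 mL × 4000 mcg/mL = 241807.3 mcg = 241.8073 mg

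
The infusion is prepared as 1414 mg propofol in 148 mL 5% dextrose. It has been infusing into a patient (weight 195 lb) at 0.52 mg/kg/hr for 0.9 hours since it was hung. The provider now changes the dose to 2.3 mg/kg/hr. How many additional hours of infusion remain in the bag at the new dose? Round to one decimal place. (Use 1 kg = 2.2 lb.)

6.7 hours

Initial rate:
Weight = 195 lb ÷ 2.2 lb/kg = 88.63636 kg
Dose = 0.52 mg/kg/hr × 88.63636 kg = 46.09091 mg/hr
Concentration = 1414 mg ÷ 148 mL = 9.554054 mg/mL
Rate = 46.09091 mg/hr ÷ 9.554054 mg/mL = 4.824225 mL/hr
Volume infused so far = 4.824225 mL/hr × 0.9 hr = 4.341803 mL
Volume remaining = 148 − 4.341803 = 143.6582 mL
New rate:
Dose = 2.3 mg/kg/hr × 88.63636 kg = 203.8636 mg/hr
Rate = 203.8636 mg/hr ÷ 9.554054 mg/mL = 21.33792 mL/hr
Time remaining = 143.6582 mL ÷ 21.33792 mL/hr = 6.732531 hr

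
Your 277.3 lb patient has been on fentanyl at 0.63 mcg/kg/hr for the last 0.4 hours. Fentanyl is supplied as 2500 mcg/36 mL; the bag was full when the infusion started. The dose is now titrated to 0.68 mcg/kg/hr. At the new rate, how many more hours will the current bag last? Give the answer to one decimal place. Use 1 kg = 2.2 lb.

Initial rate:
Weight = 277.3 lb ÷ 2.2 lb/kg = 126.0455 kg
Dose = 0.63 mcg/kg/hr × 126.0455 kg = 79.40864 mcg/hr
Concentration = 2500 mcg ÷ 36 mL = 69.44444 mcg/mL
Rate = 79.40864 mcg/hr ÷ 69.44444 mcg/mL = 1.143484 mL/hr
Volume infused so far = 1.143484 mL/hr × 0.4 hr = 0.4573937 mL
Volume remaining = 36 − 0.4573937 = 35.54261 mL
New rate:
Dose = 0.68 mcg/kg/hr × 126.0455 kg = 85.71091 mcg/hr
Rate = 85.71091 mcg/hr ÷ 69.44444 mcg/mL = 1.234237 mL/hr
Time remaining = 35.54261 mL ÷ 1.234237 mL/hr = 28.79723 hr

28.8 hours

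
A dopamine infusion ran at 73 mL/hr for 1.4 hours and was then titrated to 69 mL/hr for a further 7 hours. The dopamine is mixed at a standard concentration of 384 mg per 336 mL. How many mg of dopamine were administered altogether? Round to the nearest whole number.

Concentration = 384 mg ÷ 336 mL = 1.142857 mg/mL
Stage 1: 73 mL/hr × 1.4 hr = 102.2 mL → 102.2 mL × 1.142857 mg/mL = 116.8 mg
Stage 2: 69 mL/hr × 7 hr = 483 mL → 483 mL × 1.142857 mg/mL = 552 mg
Total = 116.8 + 552 = 668.8 mg

669 mg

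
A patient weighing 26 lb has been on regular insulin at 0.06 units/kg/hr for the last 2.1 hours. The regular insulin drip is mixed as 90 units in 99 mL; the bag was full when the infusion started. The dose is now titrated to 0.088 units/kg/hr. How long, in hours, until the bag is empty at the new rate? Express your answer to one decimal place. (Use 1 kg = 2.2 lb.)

85.1 hours

Initial rate:
Weight = 26 lb ÷ 2.2 lb/kg = 11.81818 kg
Dose = 0.06 units/kg/hr × 11.81818 kg = 0.7090909 units/hr
Concentration = 90 units ÷ 99 mL = 0.9090909 units/mL
Rate = 0.7090909 units/hr ÷ 0.9090909 units/mL = 0.78 mL/hr
Volume infused so far = 0.78 mL/hr × 2.1 hr = 1.638 mL
Volume remaining = 99 − 1.638 = 97.362 mL
New rate:
Dose = 0.088 units/kg/hr × 11.81818 kg = 1.04 units/hr
Rate = 1.04 units/hr ÷ 0.9090909 units/mL = 1.144 mL/hr
Time remaining = 97.362 mL ÷ 1.144 mL/hr = 85.10664 hr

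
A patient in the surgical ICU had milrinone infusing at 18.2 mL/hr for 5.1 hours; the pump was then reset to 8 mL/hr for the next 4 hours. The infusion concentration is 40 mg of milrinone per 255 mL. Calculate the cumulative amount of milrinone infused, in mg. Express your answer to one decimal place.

Concentration = 40 mg ÷ 255 mL = 0.1568627 mg/mL
Stage 1: 18.2 mL/hr × 5.1 hr = 92.82 mL → 92.82 mL × 0.1568627 mg/mL = 14.56 mg
Stage 2: 8 mL/hr × 4 hr = 32 mL → 32 mL × 0.1568627 mg/mL = 5.019608 mg
Total = 14.56 + 5.019608 = 19.57961 mg

19.6 mg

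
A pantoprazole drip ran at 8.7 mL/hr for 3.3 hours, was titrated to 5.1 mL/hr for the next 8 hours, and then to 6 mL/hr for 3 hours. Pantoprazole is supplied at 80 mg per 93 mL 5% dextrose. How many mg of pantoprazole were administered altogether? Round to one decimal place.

75.3 mg

Concentration = 80 mg ÷ 93 mL = 0.8602151 mg/mL
Stage 1: 8.7 mL/hr × 3.3 hr = 28.71 mL → 28.71 mL × 0.8602151 mg/mL = 24.69677 mg
Stage 2: 5.1 mL/hr × 8 hr = 40.8 mL → 40.8 mL × 0.8602151 mg/mL = 35.09677 mg
Stage 3: 6 mL/hr × 3 hr = 18 mL → 18 mL × 0.8602151 mg/mL = 15.48387 mg
Total = 24.69677 + 35.09677 + 15.48387 = 75.27742 mg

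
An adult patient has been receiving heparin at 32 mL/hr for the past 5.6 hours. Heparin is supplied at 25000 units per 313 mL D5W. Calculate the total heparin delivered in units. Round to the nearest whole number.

14313 units

Concentration = 25000 units ÷ 313 mL = 79.8722 units/mL
Drug rate = 32 mL/hr × 79.8722 units/mL = 2555.911 units/hr
Total = 2555.911 units/hr × 5.6 hr = 14313.1 units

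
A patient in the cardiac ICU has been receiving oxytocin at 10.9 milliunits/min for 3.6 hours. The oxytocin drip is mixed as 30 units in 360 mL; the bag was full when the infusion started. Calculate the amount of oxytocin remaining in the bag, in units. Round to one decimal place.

10.9 milliunits/min × 60 min/hr = 654 milliunits/hr
Concentration = 30 units ÷ 360 mL = 0.08333333 units/mL = 83.33333 milliunits/mL
Rate = 654 milliunits/hr ÷ 83.33333 milliunits/mL = 7.848 mL/hr
Volume infused = 7.848 mL/hr × 3.6 hr = 28.2528 mL
Volume remaining = 360 − 28.2528 = 331.7472 mL
Drug remaining = 331.7472 mL × 83.33333 milliunits/mL = 27645.6 milliunits = 27.6456 units

27.6 units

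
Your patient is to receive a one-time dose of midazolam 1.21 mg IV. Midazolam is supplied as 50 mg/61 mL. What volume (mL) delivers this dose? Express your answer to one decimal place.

1.5 mL

Concentration = 50 mg ÷ 61 mL = 0.8196721 mg/mL
Volume = 1.21 mg ÷ 0.8196721 mg/mL = 1.4762 mL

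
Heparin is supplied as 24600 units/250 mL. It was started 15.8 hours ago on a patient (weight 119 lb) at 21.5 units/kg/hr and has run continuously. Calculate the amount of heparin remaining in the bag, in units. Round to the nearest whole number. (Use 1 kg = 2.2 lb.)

6225 units

Weight = 119 lb ÷ 2.2 lb/kg = 54.09091 kg
Dose = 21.5 units/kg/hr × 54.09091 kg = 1162.955 units/hr
Concentration = 24600 units ÷ 250 mL = 98.4 units/mL
Rate = 1162.955 units/hr ÷ 98.4 units/mL = 11.81864 mL/hr
Volume infused = 11.81864 mL/hr × 15.8 hr = 186.7346 mL
Volume remaining = 250 − 186.7346 = 63.26543 mL
Drug remaining = 63.26543 mL × 98.4 units/mL = 6225.318 units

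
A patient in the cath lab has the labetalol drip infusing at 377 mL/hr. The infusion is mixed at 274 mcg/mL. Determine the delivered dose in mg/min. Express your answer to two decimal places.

Concentration = 274 mcg/mL = 0.274 mg/mL
Drug rate = 377 mL/hr × 0.274 mg/mL = 103.298 mg/hr
103.298 mg/hr ÷ 60 min/hr = 1.721633 mg/min

1.72 mg/min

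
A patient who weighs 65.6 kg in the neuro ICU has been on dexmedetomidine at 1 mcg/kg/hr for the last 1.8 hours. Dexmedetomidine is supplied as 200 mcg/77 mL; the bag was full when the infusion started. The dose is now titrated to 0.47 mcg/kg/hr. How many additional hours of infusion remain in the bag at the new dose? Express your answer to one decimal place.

Initial rate:
Dose = 1 mcg/kg/hr × 65.6 kg = 65.6 mcg/hr
Concentration = 200 mcg ÷ 77 mL = 2.597403 mcg/mL
Rate = 65.6 mcg/hr ÷ 2.597403 mcg/mL = 25.256 mL/hr
Volume infused so far = 25.256 mL/hr × 1.8 hr = 45.4608 mL
Volume remaining = 77 − 45.4608 = 31.5392 mL
New rate:
Dose = 0.47 mcg/kg/hr × 65.6 kg = 30.832 mcg/hr
Rate = 30.832 mcg/hr ÷ 2.597403 mcg/mL = 11.87032 mL/hr
Time remaining = 31.5392 mL ÷ 11.87032 mL/hr = 2.65698 hr

2.7 hours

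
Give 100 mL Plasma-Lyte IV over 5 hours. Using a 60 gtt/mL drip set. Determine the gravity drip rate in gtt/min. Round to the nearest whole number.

100 mL ÷ (5 hr × 60 = 300 min) = 0.3333333 mL/min
0.3333333 mL/min × 60 gtt/mL = 20 gtt/min

20 gtt/min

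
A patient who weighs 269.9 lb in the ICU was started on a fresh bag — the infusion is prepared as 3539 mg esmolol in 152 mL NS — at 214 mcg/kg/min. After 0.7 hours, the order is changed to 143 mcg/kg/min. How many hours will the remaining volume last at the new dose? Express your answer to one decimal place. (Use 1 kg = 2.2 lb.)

2.3 hours

Initial rate:
Weight = 269.9 lb ÷ 2.2 lb/kg = 122.6818 kg
Dose = 214 mcg/kg/min × 122.6818 kg = 26253.91 mcg/min
26253.91 mcg/min × 60 min/hr = 1575235 mcg/hr
Concentration = 3539 mg ÷ 152 mL = 23.28289 mg/mL = 23282.89 mcg/mL
Rate = 1575235 mcg/hr ÷ 23282.89 mcg/mL = 67.6563 mL/hr
Volume infused so far = 67.6563 mL/hr × 0.7 hr = 47.35941 mL
Volume remaining = 152 − 47.35941 = 104.6406 mL
New rate:
Dose = 143 mcg/kg/min × 122.6818 kg = 17543.5 mcg/min
17543.5 mcg/min × 60 min/hr = 1052610 mcg/hr
Rate = 1052610 mcg/hr ÷ 23282.89 mcg/mL = 45.20958 mL/hr
Time remaining = 104.6406 mL ÷ 45.20958 mL/hr = 2.314566 hr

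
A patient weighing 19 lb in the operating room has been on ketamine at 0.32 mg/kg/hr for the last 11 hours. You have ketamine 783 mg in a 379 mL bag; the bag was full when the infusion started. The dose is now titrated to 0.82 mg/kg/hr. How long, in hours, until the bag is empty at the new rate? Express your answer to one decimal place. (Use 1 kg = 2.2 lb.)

106.3 hours

Initial rate:
Weight = 19 lb ÷ 2.2 lb/kg = 8.636364 kg
Dose = 0.32 mg/kg/hr × 8.636364 kg = 2.763636 mg/hr
Concentration = 783 mg ÷ 379 mL = 2.065963 mg/mL
Rate = 2.763636 mg/hr ÷ 2.065963 mg/mL = 1.337699 mL/hr
Volume infused so far = 1.337699 mL/hr × 11 hr = 14.71469 mL
Volume remaining = 379 − 14.71469 = 364.2853 mL
New rate:
Dose = 0.82 mg/kg/hr × 8.636364 kg = 7.081818 mg/hr
Rate = 7.081818 mg/hr ÷ 2.065963 mg/mL = 3.427853 mL/hr
Time remaining = 364.2853 mL ÷ 3.427853 mL/hr = 106.2721 hr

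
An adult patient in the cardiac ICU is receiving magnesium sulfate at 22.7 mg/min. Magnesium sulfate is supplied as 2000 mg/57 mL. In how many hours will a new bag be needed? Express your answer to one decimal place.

22.7 mg/min × 60 min/hr = 1362 mg/hr
Concentration = 2000 mg ÷ 57 mL = 35.08772 mg/mL
Rate = 1362 mg/hr ÷ 35.08772 mg/mL = 38.817 mL/hr
Duration = 57 mL ÷ 38.817 mL/hr = 1.468429 hr

1.5 hours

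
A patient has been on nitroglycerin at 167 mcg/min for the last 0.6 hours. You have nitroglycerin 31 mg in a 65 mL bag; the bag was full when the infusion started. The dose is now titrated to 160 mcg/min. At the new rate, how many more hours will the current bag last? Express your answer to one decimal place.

2.6 hours

Initial rate:
167 mcg/min × 60 min/hr = 10020 mcg/hr
Concentration = 31 mg ÷ 65 mL = 0.4769231 mg/mL = 476.9231 mcg/mL
Rate = 10020 mcg/hr ÷ 476.9231 mcg/mL = 21.00968 mL/hr
Volume infused so far = 21.00968 mL/hr × 0.6 hr = 12.60581 mL
Volume remaining = 65 − 12.60581 = 52.39419 mL
New rate:
160 mcg/min × 60 min/hr = 9600 mcg/hr
Rate = 9600 mcg/hr ÷ 476.9231 mcg/mL = 20.12903 mL/hr
Time remaining = 52.39419 mL ÷ 20.12903 mL/hr = 2.602917 hr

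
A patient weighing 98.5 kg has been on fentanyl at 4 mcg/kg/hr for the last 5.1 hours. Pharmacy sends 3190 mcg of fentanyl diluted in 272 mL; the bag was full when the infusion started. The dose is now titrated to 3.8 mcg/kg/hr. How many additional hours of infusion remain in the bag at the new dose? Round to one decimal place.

Initial rate:
Dose = 4 mcg/kg/hr × 98.5 kg = 394 mcg/hr
Concentration = 3190 mcg ÷ 272 mL = 11.72794 mcg/mL
Rate = 394 mcg/hr ÷ 11.72794 mcg/mL = 33.59498 mL/hr
Volume infused so far = 33.59498 mL/hr × 5.1 hr = 171.3344 mL
Volume remaining = 272 − 171.3344 = 100.6656 mL
New rate:
Dose = 3.8 mcg/kg/hr × 98.5 kg = 374.3 mcg/hr
Rate = 374.3 mcg/hr ÷ 11.72794 mcg/mL = 31.91524 mL/hr
Time remaining = 100.6656 mL ÷ 31.91524 mL/hr = 3.154154 hr

3.2 hours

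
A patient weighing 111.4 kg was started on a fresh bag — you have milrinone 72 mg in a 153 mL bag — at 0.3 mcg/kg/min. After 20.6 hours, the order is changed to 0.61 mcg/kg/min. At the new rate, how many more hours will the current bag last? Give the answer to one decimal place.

Initial rate:
Dose = 0.3 mcg/kg/min × 111.4 kg = 33.42 mcg/min
33.42 mcg/min × 60 min/hr = 2005.2 mcg/hr
Concentration = 72 mg ÷ 153 mL = 0.4705882 mg/mL = 470.5882 mcg/mL
Rate = 2005.2 mcg/hr ÷ 470.5882 mcg/mL = 4.26105 mL/hr
Volume infused so far = 4.26105 mL/hr × 20.6 hr = 87.77763 mL
Volume remaining = 153 − 87.77763 = 65.22237 mL
New rate:
Dose = 0.61 mcg/kg/min × 111.4 kg = 67.954 mcg/min
67.954 mcg/min × 60 min/hr = 4077.24 mcg/hr
Rate = 4077.24 mcg/hr ÷ 470.5882 mcg/mL = 8.664135 mL/hr
Time remaining = 65.22237 mL ÷ 8.664135 mL/hr = 7.527857 hr

7.5 hours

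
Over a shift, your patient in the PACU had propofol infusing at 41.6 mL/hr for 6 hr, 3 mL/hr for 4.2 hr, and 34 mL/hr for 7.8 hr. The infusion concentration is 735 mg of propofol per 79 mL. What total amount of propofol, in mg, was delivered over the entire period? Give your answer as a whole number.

Concentration = 735 mg ÷ 79 mL = 9.303797 mg/mL
Stage 1: 41.6 mL/hr × 6 hr = 249.6 mL → 249.6 mL × 9.303797 mg/mL = 2322.228 mg
Stage 2: 3 mL/hr × 4.2 hr = 12.6 mL → 12.6 mL × 9.303797 mg/mL = 117.2278 mg
Stage 3: 34 mL/hr × 7.8 hr = 265.2 mL → 265.2 mL × 9.303797 mg/mL = 2467.367 mg
Total = 2322.228 + 117.2278 + 2467.367 = 4906.823 mg

4907 mg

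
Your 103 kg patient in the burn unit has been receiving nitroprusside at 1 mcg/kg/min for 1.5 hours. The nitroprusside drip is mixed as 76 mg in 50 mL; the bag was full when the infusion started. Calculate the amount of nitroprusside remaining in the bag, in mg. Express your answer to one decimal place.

66.7 mg

Dose = 1 mcg/kg/min × 103 kg = 103 mcg/min
103 mcg/min × 60 min/hr = 6180 mcg/hr
Concentration = 76 mg ÷ 50 mL = 1.52 mg/mL = 1520 mcg/mL
Rate = 6180 mcg/hr ÷ 1520 mcg/mL = 4.065789 mL/hr
Volume infused = 4.065789 mL/hr × 1.5 hr = 6.098684 mL
Volume remaining = 50 − 6.098684 = 43.90132 mL
Drug remaining = 43.90132 mL × 1520 mcg/mL = 66730 mcg = 66.73 mg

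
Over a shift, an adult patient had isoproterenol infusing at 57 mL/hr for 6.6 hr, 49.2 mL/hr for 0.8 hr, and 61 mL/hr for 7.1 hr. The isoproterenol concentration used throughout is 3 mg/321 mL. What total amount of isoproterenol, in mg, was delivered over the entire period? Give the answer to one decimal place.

Concentration = 3 mg ÷ 321 mL = 0.009345794 mg/mL
Stage 1: 57 mL/hr × 6.6 hr = 376.2 mL → 376.2 mL × 0.009345794 mg/mL = 3.515888 mg
Stage 2: 49.2 mL/hr × 0.8 hr = 39.36 mL → 39.36 mL × 0.009345794 mg/mL = 0.3678505 mg
Stage 3: 61 mL/hr × 7.1 hr = 433.1 mL → 433.1 mL × 0.009345794 mg/mL = 4.047664 mg
Total = 3.515888 + 0.3678505 + 4.047664 = 7.931402 mg

7.9 mg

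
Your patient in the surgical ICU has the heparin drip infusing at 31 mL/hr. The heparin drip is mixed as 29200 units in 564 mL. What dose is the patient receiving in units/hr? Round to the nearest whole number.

1605 units/hr

Concentration = 29200 units ÷ 564 mL = 51.77305 units/mL
Drug rate = 31 mL/hr × 51.77305 units/mL = 1604.965 units/hr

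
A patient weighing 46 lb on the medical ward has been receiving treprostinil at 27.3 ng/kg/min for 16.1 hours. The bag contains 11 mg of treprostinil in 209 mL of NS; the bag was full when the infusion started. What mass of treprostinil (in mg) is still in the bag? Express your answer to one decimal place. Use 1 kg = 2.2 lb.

Weight = 46 lb ÷ 2.2 lb/kg = 20.90909 kg
Dose = 27.3 ng/kg/min × 20.90909 kg = 570.8182 ng/min
570.8182 ng/min × 60 min/hr = 34249.09 ng/hr
Concentration = 11 mg ÷ 209 mL = 0.05263158 mg/mL = 52631.58 ng/mL
Rate = 34249.09 ng/hr ÷ 52631.58 ng/mL = 0.6507327 mL/hr
Volume infused = 0.6507327 mL/hr × 16.1 hr = 10.4768 mL
Volume remaining = 209 − 10.4768 = 198.5232 mL
Drug remaining = 198.5232 mL × 52631.58 ng/mL = 10448590 ng = 10.44859 mg

10.4 mg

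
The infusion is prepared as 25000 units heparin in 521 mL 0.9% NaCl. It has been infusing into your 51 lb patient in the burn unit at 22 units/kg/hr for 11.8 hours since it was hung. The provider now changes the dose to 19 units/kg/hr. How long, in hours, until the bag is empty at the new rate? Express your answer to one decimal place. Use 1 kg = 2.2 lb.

Initial rate:
Weight = 51 lb ÷ 2.2 lb/kg = 23.18182 kg
Dose = 22 units/kg/hr × 23.18182 kg = 510 units/hr
Concentration = 25000 units ÷ 521 mL = 47.98464 units/mL
Rate = 510 units/hr ÷ 47.98464 units/mL = 10.6284 mL/hr
Volume infused so far = 10.6284 mL/hr × 11.8 hr = 125.4151 mL
Volume remaining = 521 − 125.4151 = 395.5849 mL
New rate:
Dose = 19 units/kg/hr × 23.18182 kg = 440.4545 units/hr
Rate = 440.4545 units/hr ÷ 47.98464 units/mL = 9.179073 mL/hr
Time remaining = 395.5849 mL ÷ 9.179073 mL/hr = 43.09639 hr

43.1 hours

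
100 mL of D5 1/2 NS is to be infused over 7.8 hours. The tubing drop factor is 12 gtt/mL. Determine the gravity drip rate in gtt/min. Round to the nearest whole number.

100 mL ÷ (7.8 hr × 60 = 468 min) = 0.2136752 mL/min
0.2136752 mL/min × 12 gtt/mL = 2.564103 gtt/min

3 gtt/min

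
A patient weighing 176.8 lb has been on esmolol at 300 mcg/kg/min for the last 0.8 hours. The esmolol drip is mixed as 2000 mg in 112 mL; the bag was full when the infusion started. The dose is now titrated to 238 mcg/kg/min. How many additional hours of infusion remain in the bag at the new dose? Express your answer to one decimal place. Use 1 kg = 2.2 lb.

Initial rate:
Weight = 176.8 lb ÷ 2.2 lb/kg = 80.36364 kg
Dose = 300 mcg/kg/min × 80.36364 kg = 24109.09 mcg/min
24109.09 mcg/min × 60 min/hr = 1446545 mcg/hr
Concentration = 2000 mg ÷ 112 mL = 17.85714 mg/mL = 17857.14 mcg/mL
Rate = 1446545 mcg/hr ÷ 17857.14 mcg/mL = 81.00655 mL/hr
Volume infused so far = 81.00655 mL/hr × 0.8 hr = 64.80524 mL
Volume remaining = 112 − 64.80524 = 47.19476 mL
New rate:
Dose = 238 mcg/kg/min × 80.36364 kg = 19126.55 mcg/min
19126.55 mcg/min × 60 min/hr = 1147593 mcg/hr
Rate = 1147593 mcg/hr ÷ 17857.14 mcg/mL = 64.26519 mL/hr
Time remaining = 47.19476 mL ÷ 64.26519 mL/hr = 0.7343752 hr

0.7 hours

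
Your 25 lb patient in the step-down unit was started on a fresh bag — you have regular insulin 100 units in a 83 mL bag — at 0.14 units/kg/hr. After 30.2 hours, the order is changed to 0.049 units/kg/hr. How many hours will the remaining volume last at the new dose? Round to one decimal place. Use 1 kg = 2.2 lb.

Initial rate:
Weight = 25 lb ÷ 2.2 lb/kg = 11.36364 kg
Dose = 0.14 units/kg/hr × 11.36364 kg = 1.590909 units/hr
Concentration = 100 units ÷ 83 mL = 1.204819 units/mL
Rate = 1.590909 units/hr ÷ 1.204819 units/mL = 1.320455 mL/hr
Volume infused so far = 1.320455 mL/hr × 30.2 hr = 39.87773 mL
Volume remaining = 83 − 39.87773 = 43.12227 mL
New rate:
Dose = 0.049 units/kg/hr × 11.36364 kg = 0.5568182 units/hr
Rate = 0.5568182 units/hr ÷ 1.204819 units/mL = 0.4621591 mL/hr
Time remaining = 43.12227 mL ÷ 0.4621591 mL/hr = 93.30612 hr

93.3 hours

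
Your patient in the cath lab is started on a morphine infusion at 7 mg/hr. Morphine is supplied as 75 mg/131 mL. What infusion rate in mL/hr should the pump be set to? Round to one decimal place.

Concentration = 75 mg ÷ 131 mL = 0.5725191 mg/mL
Rate = 7 mg/hr ÷ 0.5725191 mg/mL = 12.22667 mL/hr

12.2 mL/hr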